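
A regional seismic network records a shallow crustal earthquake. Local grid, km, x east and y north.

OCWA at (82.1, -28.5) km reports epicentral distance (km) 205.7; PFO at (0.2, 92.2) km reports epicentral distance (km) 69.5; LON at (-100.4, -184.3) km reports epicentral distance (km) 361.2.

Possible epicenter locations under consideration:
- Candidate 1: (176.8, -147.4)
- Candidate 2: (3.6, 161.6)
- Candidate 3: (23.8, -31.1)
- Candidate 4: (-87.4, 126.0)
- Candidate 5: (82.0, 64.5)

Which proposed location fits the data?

For each candidate, compare |candidate − station| to the reported distance:
Candidate 1: residuals OCWA 53.7, PFO 228.2, LON 81.6 → max 228.2 km
Candidate 2: residuals OCWA 0.0, PFO 0.0, LON 0.0 → max 0.0 km
Candidate 3: residuals OCWA 147.3, PFO 56.0, LON 164.0 → max 164.0 km
Candidate 4: residuals OCWA 23.6, PFO 24.4, LON 50.6 → max 50.6 km
Candidate 5: residuals OCWA 112.7, PFO 16.9, LON 52.7 → max 112.7 km
Only Candidate 2 has all residuals ≈ 0.

Candidate 2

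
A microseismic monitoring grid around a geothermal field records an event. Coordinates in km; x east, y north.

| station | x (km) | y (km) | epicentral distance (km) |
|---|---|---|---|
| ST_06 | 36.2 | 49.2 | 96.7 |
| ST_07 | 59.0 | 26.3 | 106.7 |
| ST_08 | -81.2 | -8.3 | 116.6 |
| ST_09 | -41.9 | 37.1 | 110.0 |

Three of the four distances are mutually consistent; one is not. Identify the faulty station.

ST_07

Solve using three stations at a time. Using ST_06, ST_08, ST_09 (subtract circle equations pairwise → linear system) gives (x, y) ≈ (28.8, -47.3).
Distances from that point to each station vs reported:
  ST_06: calculated 96.8 vs reported 96.7 → residual 0.1 km
  ST_07: calculated 79.6 vs reported 106.7 → residual 27.1 km
  ST_08: calculated 116.7 vs reported 116.6 → residual 0.1 km
  ST_09: calculated 110.1 vs reported 110.0 → residual 0.1 km
ST_06, ST_08, ST_09 are mutually consistent (residuals ≈ 0); ST_07 is off by 27.1 km.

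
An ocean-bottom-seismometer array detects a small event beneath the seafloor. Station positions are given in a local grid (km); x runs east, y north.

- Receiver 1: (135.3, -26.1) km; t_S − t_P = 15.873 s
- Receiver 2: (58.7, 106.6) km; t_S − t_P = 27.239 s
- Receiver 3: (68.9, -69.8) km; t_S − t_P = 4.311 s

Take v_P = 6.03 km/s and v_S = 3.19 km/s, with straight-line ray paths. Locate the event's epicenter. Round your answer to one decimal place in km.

40.6 km east, -77.0 km north

Distance from S−P lag: d = Δt · v_P v_S / (v_P − v_S) = Δt · (6.03·3.19)/(6.03−3.19) ≈ 6.7731·Δt.
So d_Receiver 1 = 107.51, d_Receiver 2 = 184.49, d_Receiver 3 = 29.20 km.
Circle about each station: (x − 135.3)² + (y + 26.1)² = 107.51²; (x − 58.7)² + (y − 106.6)² = 184.49²; (x − 68.9)² + (y + 69.8)² = 29.20².
Subtracting the Receiver 1 equation from the Receiver 2 and Receiver 3 equations removes the quadratic terms:
-153.2 x + 265.4 y = -26656.21
-132.8 x − 87.4 y = 1337.71
Solving the 2×2 system: x ≈ 40.6, y ≈ -77.0 km.
Check against Receiver 1 (with the unrounded x, y): √((x − 135.3)²+(y + 26.1)²) = 107.51 ≈ 107.51 km. ✓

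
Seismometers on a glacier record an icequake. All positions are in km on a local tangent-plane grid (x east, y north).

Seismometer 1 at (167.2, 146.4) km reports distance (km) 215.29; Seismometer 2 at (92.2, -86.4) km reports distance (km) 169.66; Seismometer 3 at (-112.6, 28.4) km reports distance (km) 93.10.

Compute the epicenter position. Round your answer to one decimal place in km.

Circle about each station: (x − 167.2)² + (y − 146.4)² = 215.29²; (x − 92.2)² + (y + 86.4)² = 169.66²; (x + 112.6)² + (y − 28.4)² = 93.10².
Subtracting pairs of circle equations eliminates x²+y² and gives linear equations (the radical axes):
-150.0 x − 465.6 y = -15857.73
-559.6 x − 236.0 y = 1778.69
Solving the 2×2 system: x ≈ -20.3, y ≈ 40.6 km.

-20.3 km east, 40.6 km north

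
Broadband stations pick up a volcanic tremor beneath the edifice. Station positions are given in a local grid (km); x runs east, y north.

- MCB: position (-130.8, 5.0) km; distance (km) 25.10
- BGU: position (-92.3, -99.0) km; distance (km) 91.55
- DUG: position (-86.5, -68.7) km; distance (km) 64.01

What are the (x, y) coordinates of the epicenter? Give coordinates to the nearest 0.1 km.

Circle about each station: (x + 130.8)² + (y − 5.0)² = 25.10²; (x + 92.3)² + (y + 99.0)² = 91.55²; (x + 86.5)² + (y + 68.7)² = 64.01².
Subtracting the MCB equation from the BGU and DUG equations removes the quadratic terms:
77.0 x − 208.0 y = -6564.74
88.6 x − 147.4 y = -8398.97
Solving the 2×2 system: x ≈ -110.1, y ≈ -9.2 km.
Check against MCB (with the unrounded x, y): √((x + 130.8)²+(y − 5.0)²) = 25.11 ≈ 25.10 km. ✓

-110.1 km east, -9.2 km north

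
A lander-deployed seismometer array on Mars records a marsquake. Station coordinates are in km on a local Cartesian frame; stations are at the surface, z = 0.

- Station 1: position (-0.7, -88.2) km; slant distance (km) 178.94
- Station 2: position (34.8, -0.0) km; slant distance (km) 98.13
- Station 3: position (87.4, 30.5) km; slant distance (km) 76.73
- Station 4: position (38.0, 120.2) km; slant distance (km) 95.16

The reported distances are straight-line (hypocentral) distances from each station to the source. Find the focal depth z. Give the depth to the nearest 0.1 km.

z ≈ 67.9 km

Each station gives a sphere (x−x_i)² + (y−y_i)² + z² = d_i² (stations at z=0).
Subtracting the Station 1 sphere from Station 2 and Station 3: z² cancels, leaving linear equations in x and y:
71.0 x + 176.4 y = 15821.34
176.2 x + 237.4 y = 26921.31
Solving: x ≈ 69.796, y ≈ 61.598 km (keep extra digits for the depth step; rounded: 69.8, 61.6).
Then from the Station 1 sphere: z² = 178.94² − (x + 0.7)² − (y + 88.2)² with x = 69.796, y = 61.598, so z ≈ 67.900 ≈ 67.9 km.
Check against Station 4 (with the unrounded solution): distance 95.16 ≈ 95.16 km. ✓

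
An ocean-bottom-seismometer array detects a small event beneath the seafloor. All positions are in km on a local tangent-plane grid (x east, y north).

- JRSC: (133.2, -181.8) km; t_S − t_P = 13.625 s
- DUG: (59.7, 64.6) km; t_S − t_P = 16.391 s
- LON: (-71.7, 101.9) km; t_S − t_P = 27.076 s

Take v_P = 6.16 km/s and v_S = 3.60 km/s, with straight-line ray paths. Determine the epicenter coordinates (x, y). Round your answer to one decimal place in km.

Distance from S−P lag: d = Δt · v_P v_S / (v_P − v_S) = Δt · (6.16·3.60)/(6.16−3.60) ≈ 8.6625·Δt.
So d_JRSC = 118.03, d_DUG = 141.99, d_LON = 234.55 km.
Circle about each station: (x − 133.2)² + (y + 181.8)² = 118.03²; (x − 59.7)² + (y − 64.6)² = 141.99²; (x + 71.7)² + (y − 101.9)² = 234.55².
Subtracting pairs of circle equations eliminates x²+y² and gives linear equations (the radical axes):
-147.0 x + 492.8 y = -49286.31
-409.8 x + 567.4 y = -76351.60
Solving the 2×2 system: x ≈ 81.5, y ≈ -75.7 km.

81.5 km east, -75.7 km north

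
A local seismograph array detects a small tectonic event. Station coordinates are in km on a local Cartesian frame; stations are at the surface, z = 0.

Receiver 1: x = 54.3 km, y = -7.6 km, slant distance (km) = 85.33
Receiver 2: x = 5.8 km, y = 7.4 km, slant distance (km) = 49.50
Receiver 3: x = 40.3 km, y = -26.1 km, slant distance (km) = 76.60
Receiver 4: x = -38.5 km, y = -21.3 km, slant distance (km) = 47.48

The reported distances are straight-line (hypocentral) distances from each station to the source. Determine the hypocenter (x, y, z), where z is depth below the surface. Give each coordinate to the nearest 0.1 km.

Each station gives a sphere (x−x_i)² + (y−y_i)² + z² = d_i² (stations at z=0).
Subtracting the Receiver 1 sphere from Receiver 2 and Receiver 3: z² cancels, leaving linear equations in x and y:
-97.0 x + 30.0 y = 1913.11
-28.0 x − 37.0 y = 712.70
Solving: x ≈ -20.810, y ≈ -3.514 km (keep extra digits for the depth step; rounded: -20.8, -3.5).
Then from the Receiver 1 sphere: z² = 85.33² − (x − 54.3)² − (y + 7.6)² with x = -20.810, y = -3.514, so z ≈ 40.286 ≈ 40.3 km.
Check against Receiver 4 (with the unrounded solution): distance 47.46 ≈ 47.48 km. ✓

x ≈ -20.8 km, y ≈ -3.5 km, depth ≈ 40.3 km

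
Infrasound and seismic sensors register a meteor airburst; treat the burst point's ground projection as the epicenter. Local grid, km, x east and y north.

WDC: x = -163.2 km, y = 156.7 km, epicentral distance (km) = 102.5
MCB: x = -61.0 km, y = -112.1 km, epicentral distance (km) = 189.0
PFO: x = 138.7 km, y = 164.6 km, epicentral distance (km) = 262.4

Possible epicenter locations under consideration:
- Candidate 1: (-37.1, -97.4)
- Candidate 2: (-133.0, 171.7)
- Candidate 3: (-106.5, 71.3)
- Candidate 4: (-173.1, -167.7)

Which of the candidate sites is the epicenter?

For each candidate, compare |candidate − station| to the reported distance:
Candidate 1: residuals WDC 181.2, MCB 160.9, PFO 53.1 → max 181.2 km
Candidate 2: residuals WDC 68.8, MCB 103.8, PFO 9.4 → max 103.8 km
Candidate 3: residuals WDC 0.0, MCB 0.0, PFO 0.0 → max 0.0 km
Candidate 4: residuals WDC 222.1, MCB 63.9, PFO 193.3 → max 222.1 km
Only Candidate 3 has all residuals ≈ 0.

Candidate 3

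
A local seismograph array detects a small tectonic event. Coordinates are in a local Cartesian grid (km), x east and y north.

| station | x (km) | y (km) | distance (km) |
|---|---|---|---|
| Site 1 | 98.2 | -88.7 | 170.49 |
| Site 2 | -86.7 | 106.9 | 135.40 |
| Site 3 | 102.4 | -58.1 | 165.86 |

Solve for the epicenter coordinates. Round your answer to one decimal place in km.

Circle about each station: (x − 98.2)² + (y + 88.7)² = 170.49²; (x + 86.7)² + (y − 106.9)² = 135.40²; (x − 102.4)² + (y + 58.1)² = 165.86².
Subtracting pairs of circle equations eliminates x²+y² and gives linear equations (the radical axes):
-369.8 x + 391.2 y = 12167.25
8.4 x + 61.2 y = -2092.26
Solving the 2×2 system: x ≈ -60.3, y ≈ -25.9 km.

-60.3 km east, -25.9 km north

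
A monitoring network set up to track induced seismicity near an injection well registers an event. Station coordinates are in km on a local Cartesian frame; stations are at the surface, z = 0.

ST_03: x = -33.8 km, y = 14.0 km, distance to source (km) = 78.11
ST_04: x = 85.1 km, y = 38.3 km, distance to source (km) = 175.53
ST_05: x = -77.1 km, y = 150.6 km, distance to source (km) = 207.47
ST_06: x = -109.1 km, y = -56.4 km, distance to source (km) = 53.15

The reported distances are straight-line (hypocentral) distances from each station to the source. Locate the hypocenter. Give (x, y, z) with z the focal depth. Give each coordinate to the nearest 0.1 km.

(-61.7, -54.9, 24.0)

Each station gives a sphere (x−x_i)² + (y−y_i)² + z² = d_i² (stations at z=0).
Subtracting the ST_03 sphere from ST_04 and ST_05: z² cancels, leaving linear equations in x and y:
237.8 x + 48.6 y = -17339.15
-86.6 x + 273.2 y = -9656.30
Solving: x ≈ -61.694, y ≈ -54.901 km (keep extra digits for the depth step; rounded: -61.7, -54.9).
Then from the ST_03 sphere: z² = 78.11² − (x + 33.8)² − (y − 14.0)² with x = -61.694, y = -54.901, so z ≈ 23.995 ≈ 24.0 km.
Check against ST_06 (with the unrounded solution): distance 53.15 ≈ 53.15 km. ✓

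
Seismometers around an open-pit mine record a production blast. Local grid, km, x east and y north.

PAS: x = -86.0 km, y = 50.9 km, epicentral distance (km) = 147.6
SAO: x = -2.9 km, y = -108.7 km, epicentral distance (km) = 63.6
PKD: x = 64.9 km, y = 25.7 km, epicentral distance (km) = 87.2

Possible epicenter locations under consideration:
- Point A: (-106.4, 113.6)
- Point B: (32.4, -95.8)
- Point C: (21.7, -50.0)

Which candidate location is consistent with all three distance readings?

For each candidate, compare |candidate − station| to the reported distance:
Point A: residuals PAS 81.7, SAO 181.6, PKD 105.3 → max 181.6 km
Point B: residuals PAS 40.9, SAO 26.0, PKD 38.6 → max 40.9 km
Point C: residuals PAS 0.0, SAO 0.0, PKD 0.0 → max 0.0 km
Only Point C has all residuals ≈ 0.

Point C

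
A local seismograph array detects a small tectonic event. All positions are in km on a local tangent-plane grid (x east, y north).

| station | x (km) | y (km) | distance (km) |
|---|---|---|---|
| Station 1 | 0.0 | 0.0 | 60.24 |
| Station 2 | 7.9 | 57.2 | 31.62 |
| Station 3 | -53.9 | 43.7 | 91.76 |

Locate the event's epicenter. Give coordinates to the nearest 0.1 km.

x ≈ 37.8 km, y ≈ 46.9 km

Circle about each station: x² + y² = 60.24²; (x − 7.9)² + (y − 57.2)² = 31.62²; (x + 53.9)² + (y − 43.7)² = 91.76².
Subtracting pairs of circle equations eliminates x²+y² and gives linear equations (the radical axes):
15.8 x + 114.4 y = 5963.28
-107.8 x + 87.4 y = 23.86
Solving the 2×2 system: x ≈ 37.8, y ≈ 46.9 km.
Check against Station 1 (with the unrounded x, y): √(x²+y²) = 60.25 ≈ 60.24 km. ✓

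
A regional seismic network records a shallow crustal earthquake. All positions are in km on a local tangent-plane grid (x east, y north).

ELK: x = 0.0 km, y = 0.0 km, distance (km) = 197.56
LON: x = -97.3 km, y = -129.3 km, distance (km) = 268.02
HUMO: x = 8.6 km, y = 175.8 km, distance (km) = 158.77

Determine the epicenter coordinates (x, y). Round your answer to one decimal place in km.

x ≈ -144.7 km, y ≈ 134.5 km

Circle about each station: x² + y² = 197.56²; (x + 97.3)² + (y + 129.3)² = 268.02²; (x − 8.6)² + (y − 175.8)² = 158.77².
Subtracting the ELK equation from the LON and HUMO equations removes the quadratic terms:
-194.6 x − 258.6 y = -6618.99
17.2 x + 351.6 y = 44801.64
Solving the 2×2 system: x ≈ -144.7, y ≈ 134.5 km.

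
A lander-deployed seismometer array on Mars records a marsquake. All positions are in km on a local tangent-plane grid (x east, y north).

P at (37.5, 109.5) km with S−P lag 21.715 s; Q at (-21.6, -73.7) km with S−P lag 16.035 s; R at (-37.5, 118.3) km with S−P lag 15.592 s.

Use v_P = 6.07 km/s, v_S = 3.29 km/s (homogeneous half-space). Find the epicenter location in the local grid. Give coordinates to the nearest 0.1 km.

Distance from S−P lag: d = Δt · v_P v_S / (v_P − v_S) = Δt · (6.07·3.29)/(6.07−3.29) ≈ 7.1836·Δt.
So d_P = 155.99, d_Q = 115.19, d_R = 112.01 km.
Circle about each station: (x − 37.5)² + (y − 109.5)² = 155.99²; (x + 21.6)² + (y + 73.7)² = 115.19²; (x + 37.5)² + (y − 118.3)² = 112.01².
Subtracting the P equation from the Q and R equations removes the quadratic terms:
-118.2 x − 366.4 y = 3565.89
-150.0 x + 17.6 y = 13791.28
Solving the 2×2 system: x ≈ -89.7, y ≈ 19.2 km.

(-89.7, 19.2)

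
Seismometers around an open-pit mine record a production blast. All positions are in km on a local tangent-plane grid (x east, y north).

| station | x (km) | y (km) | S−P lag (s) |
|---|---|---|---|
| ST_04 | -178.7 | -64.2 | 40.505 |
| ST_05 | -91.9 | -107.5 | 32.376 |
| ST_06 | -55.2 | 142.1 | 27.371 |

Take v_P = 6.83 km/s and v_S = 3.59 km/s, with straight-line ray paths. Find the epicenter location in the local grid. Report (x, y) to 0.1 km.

Distance from S−P lag: d = Δt · v_P v_S / (v_P − v_S) = Δt · (6.83·3.59)/(6.83−3.59) ≈ 7.5678·Δt.
So d_ST_04 = 306.53, d_ST_05 = 245.02, d_ST_06 = 207.14 km.
Circle about each station: (x + 178.7)² + (y + 64.2)² = 306.53²; (x + 91.9)² + (y + 107.5)² = 245.02²; (x + 55.2)² + (y − 142.1)² = 207.14².
Subtracting the ST_04 equation from the ST_05 and ST_06 equations removes the quadratic terms:
173.6 x − 86.6 y = 17872.37
247.0 x + 412.6 y = 38237.78
Solving the 2×2 system: x ≈ 114.9, y ≈ 23.9 km.

114.9 km east, 23.9 km north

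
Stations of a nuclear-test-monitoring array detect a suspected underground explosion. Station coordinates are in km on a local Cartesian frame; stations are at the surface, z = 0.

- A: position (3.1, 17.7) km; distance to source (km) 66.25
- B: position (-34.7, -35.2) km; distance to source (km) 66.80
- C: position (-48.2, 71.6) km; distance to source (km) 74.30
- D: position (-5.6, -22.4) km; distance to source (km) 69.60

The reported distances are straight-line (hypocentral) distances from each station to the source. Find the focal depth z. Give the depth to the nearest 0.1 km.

Each station gives a sphere (x−x_i)² + (y−y_i)² + z² = d_i² (stations at z=0).
Subtracting the A sphere from B and C: z² cancels, leaving linear equations in x and y:
-75.6 x − 105.8 y = 2047.05
-102.6 x + 107.8 y = 5995.47
Solving: x ≈ -44.988, y ≈ 12.798 km (keep extra digits for the depth step; rounded: -45.0, 12.8).
Then from the A sphere: z² = 66.25² − (x − 3.1)² − (y − 17.7)² with x = -44.988, y = 12.798, so z ≈ 45.305 ≈ 45.3 km.

z ≈ 45.3 km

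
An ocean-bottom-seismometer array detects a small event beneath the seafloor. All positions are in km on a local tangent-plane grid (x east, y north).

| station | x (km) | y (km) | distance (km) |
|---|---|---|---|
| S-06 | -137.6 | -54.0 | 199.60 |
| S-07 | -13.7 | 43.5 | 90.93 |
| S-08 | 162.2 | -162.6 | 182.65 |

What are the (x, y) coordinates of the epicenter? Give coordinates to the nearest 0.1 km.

57.7 km east, -12.8 km north

Circle about each station: (x + 137.6)² + (y + 54.0)² = 199.60²; (x + 13.7)² + (y − 43.5)² = 90.93²; (x − 162.2)² + (y + 162.6)² = 182.65².
Subtracting the S-06 equation from the S-07 and S-08 equations removes the quadratic terms:
247.8 x + 195.0 y = 11802.08
599.6 x − 217.2 y = 37376.98
Solving the 2×2 system: x ≈ 57.7, y ≈ -12.8 km.
Check against S-06 (with the unrounded x, y): √((x + 137.6)²+(y + 54.0)²) = 199.60 ≈ 199.60 km. ✓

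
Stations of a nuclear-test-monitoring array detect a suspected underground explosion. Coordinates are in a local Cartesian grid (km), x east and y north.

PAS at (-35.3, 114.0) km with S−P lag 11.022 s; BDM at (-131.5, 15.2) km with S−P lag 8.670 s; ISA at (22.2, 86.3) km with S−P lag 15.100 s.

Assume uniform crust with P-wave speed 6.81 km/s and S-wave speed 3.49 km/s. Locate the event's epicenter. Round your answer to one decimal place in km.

Distance from S−P lag: d = Δt · v_P v_S / (v_P − v_S) = Δt · (6.81·3.49)/(6.81−3.49) ≈ 7.1587·Δt.
So d_PAS = 78.90, d_BDM = 62.07, d_ISA = 108.10 km.
Circle about each station: (x + 35.3)² + (y − 114.0)² = 78.90²; (x + 131.5)² + (y − 15.2)² = 62.07²; (x − 22.2)² + (y − 86.3)² = 108.10².
Subtracting pairs of circle equations eliminates x²+y² and gives linear equations (the radical axes):
-192.4 x − 197.6 y = 5653.73
115.0 x − 55.4 y = -11761.96
Solving the 2×2 system: x ≈ -79.0, y ≈ 48.3 km.

x ≈ -79.0 km, y ≈ 48.3 km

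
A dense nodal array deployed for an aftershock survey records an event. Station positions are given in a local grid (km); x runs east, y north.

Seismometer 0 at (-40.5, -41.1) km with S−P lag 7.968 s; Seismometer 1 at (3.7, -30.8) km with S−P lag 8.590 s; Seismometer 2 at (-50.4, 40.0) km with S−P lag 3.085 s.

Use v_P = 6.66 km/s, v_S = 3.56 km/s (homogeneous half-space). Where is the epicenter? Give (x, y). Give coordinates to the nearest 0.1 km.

x ≈ -38.2 km, y ≈ 19.8 km

Distance from S−P lag: d = Δt · v_P v_S / (v_P − v_S) = Δt · (6.66·3.56)/(6.66−3.56) ≈ 7.6483·Δt.
So d_Seismometer 0 = 60.94, d_Seismometer 1 = 65.70, d_Seismometer 2 = 23.59 km.
Circle about each station: (x + 40.5)² + (y + 41.1)² = 60.94²; (x − 3.7)² + (y + 30.8)² = 65.70²; (x + 50.4)² + (y − 40.0)² = 23.59².
Subtracting pairs of circle equations eliminates x²+y² and gives linear equations (the radical axes):
88.4 x + 20.6 y = -2969.94
-19.8 x + 162.2 y = 3967.90
Solving the 2×2 system: x ≈ -38.2, y ≈ 19.8 km.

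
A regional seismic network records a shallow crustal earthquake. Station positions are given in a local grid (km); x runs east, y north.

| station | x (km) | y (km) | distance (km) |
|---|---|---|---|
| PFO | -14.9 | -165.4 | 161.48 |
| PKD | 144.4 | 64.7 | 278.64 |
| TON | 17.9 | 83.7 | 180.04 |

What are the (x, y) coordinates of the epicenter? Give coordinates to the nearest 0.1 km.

Circle about each station: (x + 14.9)² + (y + 165.4)² = 161.48²; (x − 144.4)² + (y − 64.7)² = 278.64²; (x − 17.9)² + (y − 83.7)² = 180.04².
Subtracting the PFO equation from the PKD and TON equations removes the quadratic terms:
318.6 x + 460.2 y = -54106.18
65.6 x + 498.2 y = -26591.68
Solving the 2×2 system: x ≈ -114.5, y ≈ -38.3 km.

(-114.5, -38.3)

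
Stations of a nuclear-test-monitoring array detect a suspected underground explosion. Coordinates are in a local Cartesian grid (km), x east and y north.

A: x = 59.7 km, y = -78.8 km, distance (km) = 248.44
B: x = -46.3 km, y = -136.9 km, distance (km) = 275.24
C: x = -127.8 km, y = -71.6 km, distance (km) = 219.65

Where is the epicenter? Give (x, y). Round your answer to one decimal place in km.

-61.8 km east, 137.9 km north

Circle about each station: (x − 59.7)² + (y + 78.8)² = 248.44²; (x + 46.3)² + (y + 136.9)² = 275.24²; (x + 127.8)² + (y + 71.6)² = 219.65².
Subtracting the A equation from the B and C equations removes the quadratic terms:
-212.0 x − 116.2 y = -2922.85
-375.0 x + 14.4 y = 25162.18
Solving the 2×2 system: x ≈ -61.8, y ≈ 137.9 km.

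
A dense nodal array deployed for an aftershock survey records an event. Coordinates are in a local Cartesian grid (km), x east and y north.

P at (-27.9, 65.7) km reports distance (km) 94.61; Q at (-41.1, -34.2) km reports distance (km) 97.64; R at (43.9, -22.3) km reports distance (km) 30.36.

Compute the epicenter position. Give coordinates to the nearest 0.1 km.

x ≈ 47.0 km, y ≈ 7.9 km

Circle about each station: (x + 27.9)² + (y − 65.7)² = 94.61²; (x + 41.1)² + (y + 34.2)² = 97.64²; (x − 43.9)² + (y + 22.3)² = 30.36².
Subtracting pairs of circle equations eliminates x²+y² and gives linear equations (the radical axes):
-26.4 x − 199.8 y = -2818.57
143.6 x − 176.0 y = 5358.92
Solving the 2×2 system: x ≈ 47.0, y ≈ 7.9 km.
Check against P (with the unrounded x, y): √((x + 27.9)²+(y − 65.7)²) = 94.61 ≈ 94.61 km. ✓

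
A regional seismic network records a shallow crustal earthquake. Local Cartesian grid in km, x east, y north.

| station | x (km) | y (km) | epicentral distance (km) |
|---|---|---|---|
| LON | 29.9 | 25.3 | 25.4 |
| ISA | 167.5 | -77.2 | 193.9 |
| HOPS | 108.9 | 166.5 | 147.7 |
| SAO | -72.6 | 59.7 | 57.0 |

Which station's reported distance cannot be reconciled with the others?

SAO

Solve using three stations at a time. Using LON, ISA, HOPS (subtract circle equations pairwise → linear system) gives (x, y) ≈ (20.0, 48.6).
Distances from that point to each station vs reported:
  LON: calculated 25.3 vs reported 25.4 → residual 0.1 km
  ISA: calculated 193.9 vs reported 193.9 → residual 0.0 km
  HOPS: calculated 147.7 vs reported 147.7 → residual 0.0 km
  SAO: calculated 93.2 vs reported 57.0 → residual 36.2 km
LON, ISA, HOPS are mutually consistent (residuals ≈ 0); SAO is off by 36.2 km.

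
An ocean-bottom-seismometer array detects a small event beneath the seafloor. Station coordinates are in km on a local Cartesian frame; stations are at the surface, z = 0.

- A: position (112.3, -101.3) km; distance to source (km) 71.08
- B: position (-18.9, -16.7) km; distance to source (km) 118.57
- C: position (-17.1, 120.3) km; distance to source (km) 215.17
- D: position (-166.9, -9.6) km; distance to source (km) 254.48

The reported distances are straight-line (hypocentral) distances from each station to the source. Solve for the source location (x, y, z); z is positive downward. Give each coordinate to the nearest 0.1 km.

x ≈ 75.8 km, y ≈ -67.1 km, depth ≈ 50.5 km

Each station gives a sphere (x−x_i)² + (y−y_i)² + z² = d_i² (stations at z=0).
Subtracting the A sphere from B and C: z² cancels, leaving linear equations in x and y:
-262.4 x + 169.2 y = -31243.36
-258.8 x + 443.2 y = -49354.24
Solving: x ≈ 75.804, y ≈ -67.094 km (keep extra digits for the depth step; rounded: 75.8, -67.1).
Then from the A sphere: z² = 71.08² − (x − 112.3)² − (y + 101.3)² with x = 75.804, y = -67.094, so z ≈ 50.501 ≈ 50.5 km.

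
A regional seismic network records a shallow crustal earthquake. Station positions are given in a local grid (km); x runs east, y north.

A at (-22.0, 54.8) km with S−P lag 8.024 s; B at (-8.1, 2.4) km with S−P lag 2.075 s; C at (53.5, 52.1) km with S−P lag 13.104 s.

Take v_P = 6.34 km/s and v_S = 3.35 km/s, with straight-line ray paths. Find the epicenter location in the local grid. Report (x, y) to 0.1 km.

Distance from S−P lag: d = Δt · v_P v_S / (v_P − v_S) = Δt · (6.34·3.35)/(6.34−3.35) ≈ 7.1033·Δt.
So d_A = 57.00, d_B = 14.74, d_C = 93.08 km.
Circle about each station: (x + 22.0)² + (y − 54.8)² = 57.00²; (x + 8.1)² + (y − 2.4)² = 14.74²; (x − 53.5)² + (y − 52.1)² = 93.08².
Subtracting the A equation from the B and C equations removes the quadratic terms:
27.8 x − 104.8 y = -383.94
151.0 x − 5.4 y = -3325.27
Solving the 2×2 system: x ≈ -22.1, y ≈ -2.2 km.

x ≈ -22.1 km, y ≈ -2.2 km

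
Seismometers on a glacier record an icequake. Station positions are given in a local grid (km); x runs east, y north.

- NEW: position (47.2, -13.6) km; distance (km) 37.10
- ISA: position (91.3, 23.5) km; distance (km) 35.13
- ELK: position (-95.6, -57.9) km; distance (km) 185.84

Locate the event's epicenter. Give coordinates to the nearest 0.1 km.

Circle about each station: (x − 47.2)² + (y + 13.6)² = 37.10²; (x − 91.3)² + (y − 23.5)² = 35.13²; (x + 95.6)² + (y + 57.9)² = 185.84².
Subtracting pairs of circle equations eliminates x²+y² and gives linear equations (the radical axes):
88.2 x + 74.2 y = 6617.43
-285.6 x − 88.6 y = -23081.13
Solving the 2×2 system: x ≈ 84.2, y ≈ -10.9 km.
Check against NEW (with the unrounded x, y): √((x − 47.2)²+(y + 13.6)²) = 37.10 ≈ 37.10 km. ✓

x ≈ 84.2 km, y ≈ -10.9 km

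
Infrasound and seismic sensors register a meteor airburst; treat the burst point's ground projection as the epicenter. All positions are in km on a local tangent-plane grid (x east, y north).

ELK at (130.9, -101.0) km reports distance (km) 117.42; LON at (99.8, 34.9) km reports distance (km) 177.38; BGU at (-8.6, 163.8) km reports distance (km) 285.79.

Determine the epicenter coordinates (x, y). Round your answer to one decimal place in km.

Circle about each station: (x − 130.9)² + (y + 101.0)² = 117.42²; (x − 99.8)² + (y − 34.9)² = 177.38²; (x + 8.6)² + (y − 163.8)² = 285.79².
Subtracting the ELK equation from the LON and BGU equations removes the quadratic terms:
-62.2 x + 271.8 y = -33833.97
-279.0 x + 529.6 y = -68319.88
Solving the 2×2 system: x ≈ 15.2, y ≈ -121.0 km.
Check against ELK (with the unrounded x, y): √((x − 130.9)²+(y + 101.0)²) = 117.44 ≈ 117.42 km. ✓

15.2 km east, -121.0 km north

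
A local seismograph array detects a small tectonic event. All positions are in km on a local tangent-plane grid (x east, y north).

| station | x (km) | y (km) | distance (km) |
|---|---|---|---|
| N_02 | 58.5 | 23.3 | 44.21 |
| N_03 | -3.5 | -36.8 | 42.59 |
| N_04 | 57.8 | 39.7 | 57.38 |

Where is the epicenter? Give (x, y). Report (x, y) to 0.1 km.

x ≈ 30.0 km, y ≈ -10.5 km

Circle about each station: (x − 58.5)² + (y − 23.3)² = 44.21²; (x + 3.5)² + (y + 36.8)² = 42.59²; (x − 57.8)² + (y − 39.7)² = 57.38².
Subtracting the N_02 equation from the N_03 and N_04 equations removes the quadratic terms:
-124.0 x − 120.2 y = -2458.03
-1.4 x + 32.8 y = -386.15
Solving the 2×2 system: x ≈ 30.0, y ≈ -10.5 km.
Check against N_02 (with the unrounded x, y): √((x − 58.5)²+(y − 23.3)²) = 44.21 ≈ 44.21 km. ✓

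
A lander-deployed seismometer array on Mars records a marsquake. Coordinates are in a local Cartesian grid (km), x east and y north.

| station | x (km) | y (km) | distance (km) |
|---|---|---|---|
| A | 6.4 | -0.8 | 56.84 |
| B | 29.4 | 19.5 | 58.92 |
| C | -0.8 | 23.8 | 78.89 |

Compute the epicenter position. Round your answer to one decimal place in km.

Circle about each station: (x − 6.4)² + (y + 0.8)² = 56.84²; (x − 29.4)² + (y − 19.5)² = 58.92²; (x + 0.8)² + (y − 23.8)² = 78.89².
Subtracting the A equation from the B and C equations removes the quadratic terms:
46.0 x + 40.6 y = 962.23
-14.4 x + 49.2 y = -2467.37
Solving the 2×2 system: x ≈ 51.8, y ≈ -35.0 km.

51.8 km east, -35.0 km north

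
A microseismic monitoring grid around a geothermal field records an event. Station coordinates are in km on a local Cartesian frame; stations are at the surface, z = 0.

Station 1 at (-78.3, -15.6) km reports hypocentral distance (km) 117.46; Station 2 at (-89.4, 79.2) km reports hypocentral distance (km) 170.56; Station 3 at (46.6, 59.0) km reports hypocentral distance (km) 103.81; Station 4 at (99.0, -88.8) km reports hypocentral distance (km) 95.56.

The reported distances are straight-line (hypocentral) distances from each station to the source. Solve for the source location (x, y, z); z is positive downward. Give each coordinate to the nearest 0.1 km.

(30.4, -35.5, 39.8)

Each station gives a sphere (x−x_i)² + (y−y_i)² + z² = d_i² (stations at z=0).
Subtracting the Station 1 sphere from Station 2 and Station 3: z² cancels, leaving linear equations in x and y:
-22.2 x + 189.6 y = -7403.11
249.8 x + 149.2 y = 2298.65
Solving: x ≈ 30.397, y ≈ -35.487 km (keep extra digits for the depth step; rounded: 30.4, -35.5).
Then from the Station 1 sphere: z² = 117.46² − (x + 78.3)² − (y + 15.6)² with x = 30.397, y = -35.487, so z ≈ 39.829 ≈ 39.8 km.
Check against Station 4 (with the unrounded solution): distance 95.58 ≈ 95.56 km. ✓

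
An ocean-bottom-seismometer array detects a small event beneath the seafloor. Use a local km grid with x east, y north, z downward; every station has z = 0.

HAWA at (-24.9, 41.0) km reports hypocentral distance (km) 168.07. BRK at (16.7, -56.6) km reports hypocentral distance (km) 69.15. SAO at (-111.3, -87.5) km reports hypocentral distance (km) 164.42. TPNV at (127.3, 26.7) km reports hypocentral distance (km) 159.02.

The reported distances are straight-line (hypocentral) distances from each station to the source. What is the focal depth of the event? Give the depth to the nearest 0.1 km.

37.2 km

Each station gives a sphere (x−x_i)² + (y−y_i)² + z² = d_i² (stations at z=0).
Subtracting the HAWA sphere from BRK and SAO: z² cancels, leaving linear equations in x and y:
83.2 x − 195.2 y = 24647.24
-172.8 x − 257.0 y = 18956.52
Solving: x ≈ 47.793, y ≈ -105.896 km (keep extra digits for the depth step; rounded: 47.8, -105.9).
Then from the HAWA sphere: z² = 168.07² − (x + 24.9)² − (y − 41.0)² with x = 47.793, y = -105.896, so z ≈ 37.213 ≈ 37.2 km.
Check against TPNV (with the unrounded solution): distance 159.02 ≈ 159.02 km. ✓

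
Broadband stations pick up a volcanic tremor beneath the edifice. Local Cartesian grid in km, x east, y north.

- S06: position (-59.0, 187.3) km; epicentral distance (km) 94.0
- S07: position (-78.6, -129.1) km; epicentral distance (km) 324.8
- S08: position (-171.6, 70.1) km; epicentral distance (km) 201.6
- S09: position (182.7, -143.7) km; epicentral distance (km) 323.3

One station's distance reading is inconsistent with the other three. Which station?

Solve using three stations at a time. Using S06, S08, S09 (subtract circle equations pairwise → linear system) gives (x, y) ≈ (19.2, 135.2).
Distances from that point to each station vs reported:
  S06: calculated 94.0 vs reported 94.0 → residual 0.0 km
  S07: calculated 281.8 vs reported 324.8 → residual 43.0 km
  S08: calculated 201.6 vs reported 201.6 → residual 0.0 km
  S09: calculated 323.3 vs reported 323.3 → residual 0.0 km
S06, S08, S09 are mutually consistent (residuals ≈ 0); S07 is off by 43.0 km.

S07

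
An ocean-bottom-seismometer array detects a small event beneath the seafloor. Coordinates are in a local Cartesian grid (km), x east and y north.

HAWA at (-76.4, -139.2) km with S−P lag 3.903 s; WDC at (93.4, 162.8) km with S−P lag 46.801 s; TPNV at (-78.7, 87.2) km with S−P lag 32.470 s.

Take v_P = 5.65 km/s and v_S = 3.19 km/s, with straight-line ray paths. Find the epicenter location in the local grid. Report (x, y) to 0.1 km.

Distance from S−P lag: d = Δt · v_P v_S / (v_P − v_S) = Δt · (5.65·3.19)/(5.65−3.19) ≈ 7.3266·Δt.
So d_HAWA = 28.60, d_WDC = 342.89, d_TPNV = 237.90 km.
Circle about each station: (x + 76.4)² + (y + 139.2)² = 28.60²; (x − 93.4)² + (y − 162.8)² = 342.89²; (x + 78.7)² + (y − 87.2)² = 237.90².
Subtracting the HAWA equation from the WDC and TPNV equations removes the quadratic terms:
339.6 x + 604.0 y = -106741.79
-4.6 x + 452.8 y = -67194.52
Solving the 2×2 system: x ≈ -49.5, y ≈ -148.9 km.
Check against HAWA (with the unrounded x, y): √((x + 76.4)²+(y + 139.2)²) = 28.61 ≈ 28.60 km. ✓

x ≈ -49.5 km, y ≈ -148.9 km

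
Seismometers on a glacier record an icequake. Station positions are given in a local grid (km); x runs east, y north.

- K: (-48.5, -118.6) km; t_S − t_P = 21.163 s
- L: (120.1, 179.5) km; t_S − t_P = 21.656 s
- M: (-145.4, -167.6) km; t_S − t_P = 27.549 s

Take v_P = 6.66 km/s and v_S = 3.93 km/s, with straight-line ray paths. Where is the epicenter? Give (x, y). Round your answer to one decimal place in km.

Distance from S−P lag: d = Δt · v_P v_S / (v_P − v_S) = Δt · (6.66·3.93)/(6.66−3.93) ≈ 9.5875·Δt.
So d_K = 202.90, d_L = 207.63, d_M = 264.13 km.
Circle about each station: (x + 48.5)² + (y + 118.6)² = 202.90²; (x − 120.1)² + (y − 179.5)² = 207.63²; (x + 145.4)² + (y + 167.6)² = 264.13².
Subtracting the K equation from the L and M equations removes the quadratic terms:
337.2 x + 596.2 y = 28284.24
-193.8 x − 98.0 y = 4216.46
Solving the 2×2 system: x ≈ -64.1, y ≈ 83.7 km.

(-64.1, 83.7)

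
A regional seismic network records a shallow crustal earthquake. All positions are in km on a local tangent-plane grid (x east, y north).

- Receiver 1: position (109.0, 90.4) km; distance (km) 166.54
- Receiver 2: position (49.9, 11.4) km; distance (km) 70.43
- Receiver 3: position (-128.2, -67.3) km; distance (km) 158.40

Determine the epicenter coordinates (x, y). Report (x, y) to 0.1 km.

Circle about each station: (x − 109.0)² + (y − 90.4)² = 166.54²; (x − 49.9)² + (y − 11.4)² = 70.43²; (x + 128.2)² + (y + 67.3)² = 158.40².
Subtracting pairs of circle equations eliminates x²+y² and gives linear equations (the radical axes):
-118.2 x − 158.0 y = 5342.00
-474.4 x − 315.4 y = 3556.38
Solving the 2×2 system: x ≈ 29.8, y ≈ -56.1 km.

(29.8, -56.1)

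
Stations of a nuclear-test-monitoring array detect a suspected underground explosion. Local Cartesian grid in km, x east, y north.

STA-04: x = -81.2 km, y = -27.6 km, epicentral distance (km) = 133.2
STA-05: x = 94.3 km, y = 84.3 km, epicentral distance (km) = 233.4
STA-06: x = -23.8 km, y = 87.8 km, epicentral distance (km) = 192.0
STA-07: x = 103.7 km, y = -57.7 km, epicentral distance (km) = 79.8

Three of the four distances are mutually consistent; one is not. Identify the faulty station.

STA-05

Solve using three stations at a time. Using STA-04, STA-06, STA-07 (subtract circle equations pairwise → linear system) gives (x, y) ≈ (33.4, -95.5).
Distances from that point to each station vs reported:
  STA-04: calculated 133.2 vs reported 133.2 → residual 0.0 km
  STA-05: calculated 189.8 vs reported 233.4 → residual 43.6 km
  STA-06: calculated 192.0 vs reported 192.0 → residual 0.0 km
  STA-07: calculated 79.8 vs reported 79.8 → residual 0.0 km
STA-04, STA-06, STA-07 are mutually consistent (residuals ≈ 0); STA-05 is off by 43.6 km.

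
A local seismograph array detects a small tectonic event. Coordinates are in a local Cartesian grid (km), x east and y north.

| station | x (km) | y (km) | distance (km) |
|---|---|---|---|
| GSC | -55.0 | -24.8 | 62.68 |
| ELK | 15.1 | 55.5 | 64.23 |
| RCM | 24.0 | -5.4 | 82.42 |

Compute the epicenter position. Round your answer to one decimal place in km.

-46.5 km east, 37.3 km north

Circle about each station: (x + 55.0)² + (y + 24.8)² = 62.68²; (x − 15.1)² + (y − 55.5)² = 64.23²; (x − 24.0)² + (y + 5.4)² = 82.42².
Subtracting the GSC equation from the ELK and RCM equations removes the quadratic terms:
140.2 x + 160.6 y = -528.49
158.0 x + 38.8 y = -5899.15
Solving the 2×2 system: x ≈ -46.5, y ≈ 37.3 km.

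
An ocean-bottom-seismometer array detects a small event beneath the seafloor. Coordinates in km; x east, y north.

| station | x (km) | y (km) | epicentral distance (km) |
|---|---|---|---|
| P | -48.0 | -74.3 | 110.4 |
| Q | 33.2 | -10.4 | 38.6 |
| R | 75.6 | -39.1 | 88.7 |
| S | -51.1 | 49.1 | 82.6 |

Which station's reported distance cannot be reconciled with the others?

Solve using three stations at a time. Using P, Q, R (subtract circle equations pairwise → linear system) gives (x, y) ≈ (9.4, 20.0).
Distances from that point to each station vs reported:
  P: calculated 110.4 vs reported 110.4 → residual 0.0 km
  Q: calculated 38.5 vs reported 38.6 → residual 0.1 km
  R: calculated 88.7 vs reported 88.7 → residual 0.0 km
  S: calculated 67.2 vs reported 82.6 → residual 15.4 km
P, Q, R are mutually consistent (residuals ≈ 0); S is off by 15.4 km.

S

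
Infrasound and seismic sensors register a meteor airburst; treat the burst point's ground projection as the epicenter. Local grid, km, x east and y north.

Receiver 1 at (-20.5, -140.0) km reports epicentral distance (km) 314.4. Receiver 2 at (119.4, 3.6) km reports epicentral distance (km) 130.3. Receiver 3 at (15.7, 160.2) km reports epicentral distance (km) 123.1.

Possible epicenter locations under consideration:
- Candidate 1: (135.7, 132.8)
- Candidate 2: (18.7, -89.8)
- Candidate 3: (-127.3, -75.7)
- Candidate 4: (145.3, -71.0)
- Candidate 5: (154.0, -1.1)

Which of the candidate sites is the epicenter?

Candidate 1

For each candidate, compare |candidate − station| to the reported distance:
Candidate 1: residuals Receiver 1 0.0, Receiver 2 0.1, Receiver 3 0.0 → max 0.1 km
Candidate 2: residuals Receiver 1 250.7, Receiver 2 7.0, Receiver 3 126.9 → max 250.7 km
Candidate 3: residuals Receiver 1 189.7, Receiver 2 128.8, Receiver 3 152.8 → max 189.7 km
Candidate 4: residuals Receiver 1 134.8, Receiver 2 51.3, Receiver 3 141.9 → max 141.9 km
Candidate 5: residuals Receiver 1 91.4, Receiver 2 95.4, Receiver 3 89.4 → max 95.4 km
Only Candidate 1 has all residuals ≈ 0.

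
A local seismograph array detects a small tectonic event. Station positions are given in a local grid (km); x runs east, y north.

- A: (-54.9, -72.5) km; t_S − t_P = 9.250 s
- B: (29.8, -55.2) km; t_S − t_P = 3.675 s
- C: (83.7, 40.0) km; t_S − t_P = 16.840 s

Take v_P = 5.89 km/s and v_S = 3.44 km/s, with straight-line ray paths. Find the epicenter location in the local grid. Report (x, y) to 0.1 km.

Distance from S−P lag: d = Δt · v_P v_S / (v_P − v_S) = Δt · (5.89·3.44)/(5.89−3.44) ≈ 8.2700·Δt.
So d_A = 76.50, d_B = 30.39, d_C = 139.27 km.
Circle about each station: (x + 54.9)² + (y + 72.5)² = 76.50²; (x − 29.8)² + (y + 55.2)² = 30.39²; (x − 83.7)² + (y − 40.0)² = 139.27².
Subtracting pairs of circle equations eliminates x²+y² and gives linear equations (the radical axes):
169.4 x + 34.6 y = 593.52
277.2 x + 225.0 y = -13208.45
Solving the 2×2 system: x ≈ 20.7, y ≈ -84.2 km.

(20.7, -84.2)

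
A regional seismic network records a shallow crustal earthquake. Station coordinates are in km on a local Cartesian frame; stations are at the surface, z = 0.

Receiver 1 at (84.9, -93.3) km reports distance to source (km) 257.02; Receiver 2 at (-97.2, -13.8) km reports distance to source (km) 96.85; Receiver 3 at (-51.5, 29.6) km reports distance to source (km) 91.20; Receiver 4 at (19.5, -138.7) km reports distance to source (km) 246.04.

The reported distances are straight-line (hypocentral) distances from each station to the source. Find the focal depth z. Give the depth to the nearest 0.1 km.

60.9 km

Each station gives a sphere (x−x_i)² + (y−y_i)² + z² = d_i² (stations at z=0).
Subtracting the Receiver 1 sphere from Receiver 2 and Receiver 3: z² cancels, leaving linear equations in x and y:
-364.2 x + 159.0 y = 50404.74
-272.8 x + 245.8 y = 45357.35
Solving: x ≈ -112.204, y ≈ 60.001 km (keep extra digits for the depth step; rounded: -112.2, 60.0).
Then from the Receiver 1 sphere: z² = 257.02² − (x − 84.9)² − (y + 93.3)² with x = -112.204, y = 60.001, so z ≈ 60.894 ≈ 60.9 km.
Check against Receiver 4 (with the unrounded solution): distance 246.04 ≈ 246.04 km. ✓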